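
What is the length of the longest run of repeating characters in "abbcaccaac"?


Input: "abbcaccaac"
Scanning for longest run:
  Position 1 ('b'): new char, reset run to 1
  Position 2 ('b'): continues run of 'b', length=2
  Position 3 ('c'): new char, reset run to 1
  Position 4 ('a'): new char, reset run to 1
  Position 5 ('c'): new char, reset run to 1
  Position 6 ('c'): continues run of 'c', length=2
  Position 7 ('a'): new char, reset run to 1
  Position 8 ('a'): continues run of 'a', length=2
  Position 9 ('c'): new char, reset run to 1
Longest run: 'b' with length 2

2


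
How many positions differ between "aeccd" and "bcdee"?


Comparing "aeccd" and "bcdee" position by position:
  Position 0: 'a' vs 'b' => DIFFER
  Position 1: 'e' vs 'c' => DIFFER
  Position 2: 'c' vs 'd' => DIFFER
  Position 3: 'c' vs 'e' => DIFFER
  Position 4: 'd' vs 'e' => DIFFER
Positions that differ: 5

5


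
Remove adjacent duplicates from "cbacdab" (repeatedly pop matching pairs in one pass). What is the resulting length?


Input: cbacdab
Stack-based adjacent duplicate removal:
  Read 'c': push. Stack: c
  Read 'b': push. Stack: cb
  Read 'a': push. Stack: cba
  Read 'c': push. Stack: cbac
  Read 'd': push. Stack: cbacd
  Read 'a': push. Stack: cbacda
  Read 'b': push. Stack: cbacdab
Final stack: "cbacdab" (length 7)

7


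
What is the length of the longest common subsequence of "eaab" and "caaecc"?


LCS of "eaab" and "caaecc"
DP table:
           c    a    a    e    c    c
      0    0    0    0    0    0    0
  e   0    0    0    0    1    1    1
  a   0    0    1    1    1    1    1
  a   0    0    1    2    2    2    2
  b   0    0    1    2    2    2    2
LCS length = dp[4][6] = 2

2


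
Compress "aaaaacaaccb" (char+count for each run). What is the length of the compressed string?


Input: aaaaacaaccb
Runs:
  'a' x 5 => "a5"
  'c' x 1 => "c1"
  'a' x 2 => "a2"
  'c' x 2 => "c2"
  'b' x 1 => "b1"
Compressed: "a5c1a2c2b1"
Compressed length: 10

10


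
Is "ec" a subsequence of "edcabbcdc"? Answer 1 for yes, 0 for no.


Check if "ec" is a subsequence of "edcabbcdc"
Greedy scan:
  Position 0 ('e'): matches sub[0] = 'e'
  Position 1 ('d'): no match needed
  Position 2 ('c'): matches sub[1] = 'c'
  Position 3 ('a'): no match needed
  Position 4 ('b'): no match needed
  Position 5 ('b'): no match needed
  Position 6 ('c'): no match needed
  Position 7 ('d'): no match needed
  Position 8 ('c'): no match needed
All 2 characters matched => is a subsequence

1


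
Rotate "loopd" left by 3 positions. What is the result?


Input: "loopd", rotate left by 3
First 3 characters: "loo"
Remaining characters: "pd"
Concatenate remaining + first: "pd" + "loo" = "pdloo"

pdloo


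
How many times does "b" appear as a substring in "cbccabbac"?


Searching for "b" in "cbccabbac"
Scanning each position:
  Position 0: "c" => no
  Position 1: "b" => MATCH
  Position 2: "c" => no
  Position 3: "c" => no
  Position 4: "a" => no
  Position 5: "b" => MATCH
  Position 6: "b" => MATCH
  Position 7: "a" => no
  Position 8: "c" => no
Total occurrences: 3

3


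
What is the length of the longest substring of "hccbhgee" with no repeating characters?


Input: "hccbhgee"
Sliding window (track last position of each char):
  Position 0 ('h'): window [0,0] length 1 -- new best
  Position 1 ('c'): window [0,1] length 2 -- new best
  Position 2 ('c'): repeat (last at 1), move window start to 2
  Position 2 ('c'): window [2,2] length 1
  Position 3 ('b'): window [2,3] length 2
  Position 4 ('h'): window [2,4] length 3 -- new best
  Position 5 ('g'): window [2,5] length 4 -- new best
  Position 6 ('e'): window [2,6] length 5 -- new best
  Position 7 ('e'): repeat (last at 6), move window start to 7
  Position 7 ('e'): window [7,7] length 1
Longest substring with no repeats: "cbhge" with length 5

5


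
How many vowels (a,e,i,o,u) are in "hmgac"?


Input: hmgac
Checking each character:
  'h' at position 0: consonant
  'm' at position 1: consonant
  'g' at position 2: consonant
  'a' at position 3: vowel (running total: 1)
  'c' at position 4: consonant
Total vowels: 1

1


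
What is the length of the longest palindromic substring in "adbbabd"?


Input: "adbbabd"
Checking substrings for palindromes:
  [3:6] "bab" (len 3) => palindrome
  [2:4] "bb" (len 2) => palindrome
Longest palindromic substring: "bab" with length 3

3


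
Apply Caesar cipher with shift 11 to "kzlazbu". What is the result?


Caesar cipher: shift "kzlazbu" by 11
  'k' (pos 10) + 11 = pos 21 = 'v'
  'z' (pos 25) + 11 = pos 10 = 'k'
  'l' (pos 11) + 11 = pos 22 = 'w'
  'a' (pos 0) + 11 = pos 11 = 'l'
  'z' (pos 25) + 11 = pos 10 = 'k'
  'b' (pos 1) + 11 = pos 12 = 'm'
  'u' (pos 20) + 11 = pos 5 = 'f'
Result: vkwlkmf

vkwlkmf


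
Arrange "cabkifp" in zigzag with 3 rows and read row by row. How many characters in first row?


Zigzag "cabkifp" into 3 rows:
Placing characters:
  'c' => row 0
  'a' => row 1
  'b' => row 2
  'k' => row 1
  'i' => row 0
  'f' => row 1
  'p' => row 2
Rows:
  Row 0: "ci"
  Row 1: "akf"
  Row 2: "bp"
First row length: 2

2


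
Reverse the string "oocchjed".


Input: oocchjed
Reading characters right to left:
  Position 7: 'd'
  Position 6: 'e'
  Position 5: 'j'
  Position 4: 'h'
  Position 3: 'c'
  Position 2: 'c'
  Position 1: 'o'
  Position 0: 'o'
Reversed: dejhccoo

dejhccoo


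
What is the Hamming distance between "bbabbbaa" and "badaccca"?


Comparing "bbabbbaa" and "badaccca" position by position:
  Position 0: 'b' vs 'b' => same
  Position 1: 'b' vs 'a' => differ
  Position 2: 'a' vs 'd' => differ
  Position 3: 'b' vs 'a' => differ
  Position 4: 'b' vs 'c' => differ
  Position 5: 'b' vs 'c' => differ
  Position 6: 'a' vs 'c' => differ
  Position 7: 'a' vs 'a' => same
Total differences (Hamming distance): 6

6


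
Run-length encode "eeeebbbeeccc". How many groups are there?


Input: eeeebbbeeccc
Scanning for consecutive runs:
  Group 1: 'e' x 4 (positions 0-3)
  Group 2: 'b' x 3 (positions 4-6)
  Group 3: 'e' x 2 (positions 7-8)
  Group 4: 'c' x 3 (positions 9-11)
Total groups: 4

4


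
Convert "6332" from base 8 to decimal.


Input: "6332" in base 8
Positional expansion:
  Digit '6' (value 6) x 8^3 = 3072
  Digit '3' (value 3) x 8^2 = 192
  Digit '3' (value 3) x 8^1 = 24
  Digit '2' (value 2) x 8^0 = 2
Sum = 3290

3290


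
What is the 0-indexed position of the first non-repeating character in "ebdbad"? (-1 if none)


Input: ebdbad
Character frequencies:
  'a': 1
  'b': 2
  'd': 2
  'e': 1
Scanning left to right for freq == 1:
  Position 0 ('e'): unique! => answer = 0

0


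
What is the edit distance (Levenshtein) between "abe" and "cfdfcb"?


Computing edit distance: "abe" -> "cfdfcb"
DP table:
           c    f    d    f    c    b
      0    1    2    3    4    5    6
  a   1    1    2    3    4    5    6
  b   2    2    2    3    4    5    5
  e   3    3    3    3    4    5    6
Edit distance = dp[3][6] = 6

6


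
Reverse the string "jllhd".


Input: jllhd
Reading characters right to left:
  Position 4: 'd'
  Position 3: 'h'
  Position 2: 'l'
  Position 1: 'l'
  Position 0: 'j'
Reversed: dhllj

dhllj


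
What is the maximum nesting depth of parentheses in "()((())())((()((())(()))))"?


Input: "()((())())((()((())(()))))"
Tracking depth:
  Position 0 '(': depth becomes 1
  Position 1 ')': depth becomes 0
  Position 2 '(': depth becomes 1
  Position 3 '(': depth becomes 2
  Position 4 '(': depth becomes 3
  Position 5 ')': depth becomes 2
  Position 6 ')': depth becomes 1
  Position 7 '(': depth becomes 2
  Position 8 ')': depth becomes 1
  Position 9 ')': depth becomes 0
  Position 10 '(': depth becomes 1
  Position 11 '(': depth becomes 2
  Position 12 '(': depth becomes 3
  Position 13 ')': depth becomes 2
  Position 14 '(': depth becomes 3
  Position 15 '(': depth becomes 4
  Position 16 '(': depth becomes 5
  Position 17 ')': depth becomes 4
  Position 18 ')': depth becomes 3
  Position 19 '(': depth becomes 4
  Position 20 '(': depth becomes 5
  Position 21 ')': depth becomes 4
  Position 22 ')': depth becomes 3
  Position 23 ')': depth becomes 2
  Position 24 ')': depth becomes 1
  Position 25 ')': depth becomes 0
Maximum depth reached: 5

5


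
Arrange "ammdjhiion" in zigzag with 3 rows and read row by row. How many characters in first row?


Zigzag "ammdjhiion" into 3 rows:
Placing characters:
  'a' => row 0
  'm' => row 1
  'm' => row 2
  'd' => row 1
  'j' => row 0
  'h' => row 1
  'i' => row 2
  'i' => row 1
  'o' => row 0
  'n' => row 1
Rows:
  Row 0: "ajo"
  Row 1: "mdhin"
  Row 2: "mi"
First row length: 3

3


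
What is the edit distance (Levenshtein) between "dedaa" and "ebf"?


Computing edit distance: "dedaa" -> "ebf"
DP table:
           e    b    f
      0    1    2    3
  d   1    1    2    3
  e   2    1    2    3
  d   3    2    2    3
  a   4    3    3    3
  a   5    4    4    4
Edit distance = dp[5][3] = 4

4


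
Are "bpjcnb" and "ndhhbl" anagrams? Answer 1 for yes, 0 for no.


Strings: "bpjcnb", "ndhhbl"
Sorted first:  bbcjnp
Sorted second: bdhhln
Differ at position 1: 'b' vs 'd' => not anagrams

0


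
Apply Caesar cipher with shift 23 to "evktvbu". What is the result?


Caesar cipher: shift "evktvbu" by 23
  'e' (pos 4) + 23 = pos 1 = 'b'
  'v' (pos 21) + 23 = pos 18 = 's'
  'k' (pos 10) + 23 = pos 7 = 'h'
  't' (pos 19) + 23 = pos 16 = 'q'
  'v' (pos 21) + 23 = pos 18 = 's'
  'b' (pos 1) + 23 = pos 24 = 'y'
  'u' (pos 20) + 23 = pos 17 = 'r'
Result: bshqsyr

bshqsyr


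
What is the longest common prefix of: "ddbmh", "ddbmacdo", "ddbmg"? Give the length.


Words: ddbmh, ddbmacdo, ddbmg
  Position 0: all 'd' => match
  Position 1: all 'd' => match
  Position 2: all 'b' => match
  Position 3: all 'm' => match
  Position 4: ('h', 'a', 'g') => mismatch, stop
LCP = "ddbm" (length 4)

4


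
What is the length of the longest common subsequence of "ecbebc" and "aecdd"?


LCS of "ecbebc" and "aecdd"
DP table:
           a    e    c    d    d
      0    0    0    0    0    0
  e   0    0    1    1    1    1
  c   0    0    1    2    2    2
  b   0    0    1    2    2    2
  e   0    0    1    2    2    2
  b   0    0    1    2    2    2
  c   0    0    1    2    2    2
LCS length = dp[6][5] = 2

2


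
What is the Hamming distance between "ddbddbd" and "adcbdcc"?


Comparing "ddbddbd" and "adcbdcc" position by position:
  Position 0: 'd' vs 'a' => differ
  Position 1: 'd' vs 'd' => same
  Position 2: 'b' vs 'c' => differ
  Position 3: 'd' vs 'b' => differ
  Position 4: 'd' vs 'd' => same
  Position 5: 'b' vs 'c' => differ
  Position 6: 'd' vs 'c' => differ
Total differences (Hamming distance): 5

5


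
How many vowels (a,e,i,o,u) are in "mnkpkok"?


Input: mnkpkok
Checking each character:
  'm' at position 0: consonant
  'n' at position 1: consonant
  'k' at position 2: consonant
  'p' at position 3: consonant
  'k' at position 4: consonant
  'o' at position 5: vowel (running total: 1)
  'k' at position 6: consonant
Total vowels: 1

1


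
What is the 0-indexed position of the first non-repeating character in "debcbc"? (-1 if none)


Input: debcbc
Character frequencies:
  'b': 2
  'c': 2
  'd': 1
  'e': 1
Scanning left to right for freq == 1:
  Position 0 ('d'): unique! => answer = 0

0


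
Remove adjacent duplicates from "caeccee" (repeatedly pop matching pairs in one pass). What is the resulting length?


Input: caeccee
Stack-based adjacent duplicate removal:
  Read 'c': push. Stack: c
  Read 'a': push. Stack: ca
  Read 'e': push. Stack: cae
  Read 'c': push. Stack: caec
  Read 'c': matches stack top 'c' => pop. Stack: cae
  Read 'e': matches stack top 'e' => pop. Stack: ca
  Read 'e': push. Stack: cae
Final stack: "cae" (length 3)

3


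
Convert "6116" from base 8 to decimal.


Input: "6116" in base 8
Positional expansion:
  Digit '6' (value 6) x 8^3 = 3072
  Digit '1' (value 1) x 8^2 = 64
  Digit '1' (value 1) x 8^1 = 8
  Digit '6' (value 6) x 8^0 = 6
Sum = 3150

3150


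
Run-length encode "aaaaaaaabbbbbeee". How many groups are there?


Input: aaaaaaaabbbbbeee
Scanning for consecutive runs:
  Group 1: 'a' x 8 (positions 0-7)
  Group 2: 'b' x 5 (positions 8-12)
  Group 3: 'e' x 3 (positions 13-15)
Total groups: 3

3


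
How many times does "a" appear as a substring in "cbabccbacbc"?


Searching for "a" in "cbabccbacbc"
Scanning each position:
  Position 0: "c" => no
  Position 1: "b" => no
  Position 2: "a" => MATCH
  Position 3: "b" => no
  Position 4: "c" => no
  Position 5: "c" => no
  Position 6: "b" => no
  Position 7: "a" => MATCH
  Position 8: "c" => no
  Position 9: "b" => no
  Position 10: "c" => no
Total occurrences: 2

2


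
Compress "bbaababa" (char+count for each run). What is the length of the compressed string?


Input: bbaababa
Runs:
  'b' x 2 => "b2"
  'a' x 2 => "a2"
  'b' x 1 => "b1"
  'a' x 1 => "a1"
  'b' x 1 => "b1"
  'a' x 1 => "a1"
Compressed: "b2a2b1a1b1a1"
Compressed length: 12

12


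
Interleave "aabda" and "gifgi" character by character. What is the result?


Interleaving "aabda" and "gifgi":
  Position 0: 'a' from first, 'g' from second => "ag"
  Position 1: 'a' from first, 'i' from second => "ai"
  Position 2: 'b' from first, 'f' from second => "bf"
  Position 3: 'd' from first, 'g' from second => "dg"
  Position 4: 'a' from first, 'i' from second => "ai"
Result: agaibfdgai

agaibfdgai


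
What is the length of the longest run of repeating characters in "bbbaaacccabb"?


Input: "bbbaaacccabb"
Scanning for longest run:
  Position 1 ('b'): continues run of 'b', length=2
  Position 2 ('b'): continues run of 'b', length=3
  Position 3 ('a'): new char, reset run to 1
  Position 4 ('a'): continues run of 'a', length=2
  Position 5 ('a'): continues run of 'a', length=3
  Position 6 ('c'): new char, reset run to 1
  Position 7 ('c'): continues run of 'c', length=2
  Position 8 ('c'): continues run of 'c', length=3
  Position 9 ('a'): new char, reset run to 1
  Position 10 ('b'): new char, reset run to 1
  Position 11 ('b'): continues run of 'b', length=2
Longest run: 'b' with length 3

3


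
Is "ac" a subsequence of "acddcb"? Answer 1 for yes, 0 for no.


Check if "ac" is a subsequence of "acddcb"
Greedy scan:
  Position 0 ('a'): matches sub[0] = 'a'
  Position 1 ('c'): matches sub[1] = 'c'
  Position 2 ('d'): no match needed
  Position 3 ('d'): no match needed
  Position 4 ('c'): no match needed
  Position 5 ('b'): no match needed
All 2 characters matched => is a subsequence

1


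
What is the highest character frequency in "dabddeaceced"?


Input: dabddeaceced
Character counts:
  'a': 2
  'b': 1
  'c': 2
  'd': 4
  'e': 3
Maximum frequency: 4

4


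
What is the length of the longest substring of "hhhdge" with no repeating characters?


Input: "hhhdge"
Sliding window (track last position of each char):
  Position 0 ('h'): window [0,0] length 1 -- new best
  Position 1 ('h'): repeat (last at 0), move window start to 1
  Position 1 ('h'): window [1,1] length 1
  Position 2 ('h'): repeat (last at 1), move window start to 2
  Position 2 ('h'): window [2,2] length 1
  Position 3 ('d'): window [2,3] length 2 -- new best
  Position 4 ('g'): window [2,4] length 3 -- new best
  Position 5 ('e'): window [2,5] length 4 -- new best
Longest substring with no repeats: "hdge" with length 4

4


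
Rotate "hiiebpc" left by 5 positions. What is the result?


Input: "hiiebpc", rotate left by 5
First 5 characters: "hiieb"
Remaining characters: "pc"
Concatenate remaining + first: "pc" + "hiieb" = "pchiieb"

pchiieb


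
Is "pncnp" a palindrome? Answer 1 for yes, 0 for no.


Input: pncnp
Reversed: pncnp
  Compare pos 0 ('p') with pos 4 ('p'): match
  Compare pos 1 ('n') with pos 3 ('n'): match
Result: palindrome

1


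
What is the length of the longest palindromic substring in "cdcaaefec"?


Input: "cdcaaefec"
Checking substrings for palindromes:
  [0:3] "cdc" (len 3) => palindrome
  [5:8] "efe" (len 3) => palindrome
  [3:5] "aa" (len 2) => palindrome
Longest palindromic substring: "cdc" with length 3

3


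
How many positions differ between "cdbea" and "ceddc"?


Comparing "cdbea" and "ceddc" position by position:
  Position 0: 'c' vs 'c' => same
  Position 1: 'd' vs 'e' => DIFFER
  Position 2: 'b' vs 'd' => DIFFER
  Position 3: 'e' vs 'd' => DIFFER
  Position 4: 'a' vs 'c' => DIFFER
Positions that differ: 4

4


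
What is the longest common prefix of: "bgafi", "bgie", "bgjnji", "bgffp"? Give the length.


Words: bgafi, bgie, bgjnji, bgffp
  Position 0: all 'b' => match
  Position 1: all 'g' => match
  Position 2: ('a', 'i', 'j', 'f') => mismatch, stop
LCP = "bg" (length 2)

2


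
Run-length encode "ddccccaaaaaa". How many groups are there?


Input: ddccccaaaaaa
Scanning for consecutive runs:
  Group 1: 'd' x 2 (positions 0-1)
  Group 2: 'c' x 4 (positions 2-5)
  Group 3: 'a' x 6 (positions 6-11)
Total groups: 3

3


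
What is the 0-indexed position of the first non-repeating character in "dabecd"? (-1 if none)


Input: dabecd
Character frequencies:
  'a': 1
  'b': 1
  'c': 1
  'd': 2
  'e': 1
Scanning left to right for freq == 1:
  Position 0 ('d'): freq=2, skip
  Position 1 ('a'): unique! => answer = 1

1


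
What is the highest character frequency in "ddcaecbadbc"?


Input: ddcaecbadbc
Character counts:
  'a': 2
  'b': 2
  'c': 3
  'd': 3
  'e': 1
Maximum frequency: 3

3


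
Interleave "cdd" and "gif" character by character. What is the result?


Interleaving "cdd" and "gif":
  Position 0: 'c' from first, 'g' from second => "cg"
  Position 1: 'd' from first, 'i' from second => "di"
  Position 2: 'd' from first, 'f' from second => "df"
Result: cgdidf

cgdidf


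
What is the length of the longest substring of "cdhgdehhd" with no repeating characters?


Input: "cdhgdehhd"
Sliding window (track last position of each char):
  Position 0 ('c'): window [0,0] length 1 -- new best
  Position 1 ('d'): window [0,1] length 2 -- new best
  Position 2 ('h'): window [0,2] length 3 -- new best
  Position 3 ('g'): window [0,3] length 4 -- new best
  Position 4 ('d'): repeat (last at 1), move window start to 2
  Position 4 ('d'): window [2,4] length 3
  Position 5 ('e'): window [2,5] length 4
  Position 6 ('h'): repeat (last at 2), move window start to 3
  Position 6 ('h'): window [3,6] length 4
  Position 7 ('h'): repeat (last at 6), move window start to 7
  Position 7 ('h'): window [7,7] length 1
  Position 8 ('d'): window [7,8] length 2
Longest substring with no repeats: "cdhg" with length 4

4


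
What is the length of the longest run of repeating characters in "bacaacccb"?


Input: "bacaacccb"
Scanning for longest run:
  Position 1 ('a'): new char, reset run to 1
  Position 2 ('c'): new char, reset run to 1
  Position 3 ('a'): new char, reset run to 1
  Position 4 ('a'): continues run of 'a', length=2
  Position 5 ('c'): new char, reset run to 1
  Position 6 ('c'): continues run of 'c', length=2
  Position 7 ('c'): continues run of 'c', length=3
  Position 8 ('b'): new char, reset run to 1
Longest run: 'c' with length 3

3


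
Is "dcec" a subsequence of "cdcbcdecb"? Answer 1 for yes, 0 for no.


Check if "dcec" is a subsequence of "cdcbcdecb"
Greedy scan:
  Position 0 ('c'): no match needed
  Position 1 ('d'): matches sub[0] = 'd'
  Position 2 ('c'): matches sub[1] = 'c'
  Position 3 ('b'): no match needed
  Position 4 ('c'): no match needed
  Position 5 ('d'): no match needed
  Position 6 ('e'): matches sub[2] = 'e'
  Position 7 ('c'): matches sub[3] = 'c'
  Position 8 ('b'): no match needed
All 4 characters matched => is a subsequence

1


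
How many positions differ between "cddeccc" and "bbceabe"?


Comparing "cddeccc" and "bbceabe" position by position:
  Position 0: 'c' vs 'b' => DIFFER
  Position 1: 'd' vs 'b' => DIFFER
  Position 2: 'd' vs 'c' => DIFFER
  Position 3: 'e' vs 'e' => same
  Position 4: 'c' vs 'a' => DIFFER
  Position 5: 'c' vs 'b' => DIFFER
  Position 6: 'c' vs 'e' => DIFFER
Positions that differ: 6

6


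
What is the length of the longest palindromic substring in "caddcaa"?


Input: "caddcaa"
Checking substrings for palindromes:
  [2:4] "dd" (len 2) => palindrome
  [5:7] "aa" (len 2) => palindrome
Longest palindromic substring: "dd" with length 2

2


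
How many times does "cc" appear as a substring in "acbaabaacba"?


Searching for "cc" in "acbaabaacba"
Scanning each position:
  Position 0: "ac" => no
  Position 1: "cb" => no
  Position 2: "ba" => no
  Position 3: "aa" => no
  Position 4: "ab" => no
  Position 5: "ba" => no
  Position 6: "aa" => no
  Position 7: "ac" => no
  Position 8: "cb" => no
  Position 9: "ba" => no
Total occurrences: 0

0


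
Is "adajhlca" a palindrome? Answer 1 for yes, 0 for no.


Input: adajhlca
Reversed: aclhjada
  Compare pos 0 ('a') with pos 7 ('a'): match
  Compare pos 1 ('d') with pos 6 ('c'): MISMATCH
  Compare pos 2 ('a') with pos 5 ('l'): MISMATCH
  Compare pos 3 ('j') with pos 4 ('h'): MISMATCH
Result: not a palindrome

0


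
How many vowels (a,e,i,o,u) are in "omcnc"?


Input: omcnc
Checking each character:
  'o' at position 0: vowel (running total: 1)
  'm' at position 1: consonant
  'c' at position 2: consonant
  'n' at position 3: consonant
  'c' at position 4: consonant
Total vowels: 1

1


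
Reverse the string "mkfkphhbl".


Input: mkfkphhbl
Reading characters right to left:
  Position 8: 'l'
  Position 7: 'b'
  Position 6: 'h'
  Position 5: 'h'
  Position 4: 'p'
  Position 3: 'k'
  Position 2: 'f'
  Position 1: 'k'
  Position 0: 'm'
Reversed: lbhhpkfkm

lbhhpkfkm


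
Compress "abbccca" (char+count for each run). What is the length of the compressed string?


Input: abbccca
Runs:
  'a' x 1 => "a1"
  'b' x 2 => "b2"
  'c' x 3 => "c3"
  'a' x 1 => "a1"
Compressed: "a1b2c3a1"
Compressed length: 8

8


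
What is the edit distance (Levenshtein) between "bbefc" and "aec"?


Computing edit distance: "bbefc" -> "aec"
DP table:
           a    e    c
      0    1    2    3
  b   1    1    2    3
  b   2    2    2    3
  e   3    3    2    3
  f   4    4    3    3
  c   5    5    4    3
Edit distance = dp[5][3] = 3

3


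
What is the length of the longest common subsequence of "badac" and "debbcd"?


LCS of "badac" and "debbcd"
DP table:
           d    e    b    b    c    d
      0    0    0    0    0    0    0
  b   0    0    0    1    1    1    1
  a   0    0    0    1    1    1    1
  d   0    1    1    1    1    1    2
  a   0    1    1    1    1    1    2
  c   0    1    1    1    1    2    2
LCS length = dp[5][6] = 2

2


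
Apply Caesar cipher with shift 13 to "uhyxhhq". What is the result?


Caesar cipher: shift "uhyxhhq" by 13
  'u' (pos 20) + 13 = pos 7 = 'h'
  'h' (pos 7) + 13 = pos 20 = 'u'
  'y' (pos 24) + 13 = pos 11 = 'l'
  'x' (pos 23) + 13 = pos 10 = 'k'
  'h' (pos 7) + 13 = pos 20 = 'u'
  'h' (pos 7) + 13 = pos 20 = 'u'
  'q' (pos 16) + 13 = pos 3 = 'd'
Result: hulkuud

hulkuud


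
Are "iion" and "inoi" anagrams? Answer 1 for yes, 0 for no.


Strings: "iion", "inoi"
Sorted first:  iino
Sorted second: iino
Sorted forms match => anagrams

1


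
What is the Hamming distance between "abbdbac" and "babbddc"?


Comparing "abbdbac" and "babbddc" position by position:
  Position 0: 'a' vs 'b' => differ
  Position 1: 'b' vs 'a' => differ
  Position 2: 'b' vs 'b' => same
  Position 3: 'd' vs 'b' => differ
  Position 4: 'b' vs 'd' => differ
  Position 5: 'a' vs 'd' => differ
  Position 6: 'c' vs 'c' => same
Total differences (Hamming distance): 5

5


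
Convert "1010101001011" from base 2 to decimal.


Input: "1010101001011" in base 2
Positional expansion:
  Digit '1' (value 1) x 2^12 = 4096
  Digit '0' (value 0) x 2^11 = 0
  Digit '1' (value 1) x 2^10 = 1024
  Digit '0' (value 0) x 2^9 = 0
  Digit '1' (value 1) x 2^8 = 256
  Digit '0' (value 0) x 2^7 = 0
  Digit '1' (value 1) x 2^6 = 64
  Digit '0' (value 0) x 2^5 = 0
  Digit '0' (value 0) x 2^4 = 0
  Digit '1' (value 1) x 2^3 = 8
  Digit '0' (value 0) x 2^2 = 0
  Digit '1' (value 1) x 2^1 = 2
  Digit '1' (value 1) x 2^0 = 1
Sum = 5451

5451


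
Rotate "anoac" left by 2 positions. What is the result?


Input: "anoac", rotate left by 2
First 2 characters: "an"
Remaining characters: "oac"
Concatenate remaining + first: "oac" + "an" = "oacan"

oacan


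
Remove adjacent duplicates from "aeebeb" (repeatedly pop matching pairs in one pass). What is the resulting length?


Input: aeebeb
Stack-based adjacent duplicate removal:
  Read 'a': push. Stack: a
  Read 'e': push. Stack: ae
  Read 'e': matches stack top 'e' => pop. Stack: a
  Read 'b': push. Stack: ab
  Read 'e': push. Stack: abe
  Read 'b': push. Stack: abeb
Final stack: "abeb" (length 4)

4


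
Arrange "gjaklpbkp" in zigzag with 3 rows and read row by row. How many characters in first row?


Zigzag "gjaklpbkp" into 3 rows:
Placing characters:
  'g' => row 0
  'j' => row 1
  'a' => row 2
  'k' => row 1
  'l' => row 0
  'p' => row 1
  'b' => row 2
  'k' => row 1
  'p' => row 0
Rows:
  Row 0: "glp"
  Row 1: "jkpk"
  Row 2: "ab"
First row length: 3

3


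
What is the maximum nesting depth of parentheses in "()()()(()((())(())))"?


Input: "()()()(()((())(())))"
Tracking depth:
  Position 0 '(': depth becomes 1
  Position 1 ')': depth becomes 0
  Position 2 '(': depth becomes 1
  Position 3 ')': depth becomes 0
  Position 4 '(': depth becomes 1
  Position 5 ')': depth becomes 0
  Position 6 '(': depth becomes 1
  Position 7 '(': depth becomes 2
  Position 8 ')': depth becomes 1
  Position 9 '(': depth becomes 2
  Position 10 '(': depth becomes 3
  Position 11 '(': depth becomes 4
  Position 12 ')': depth becomes 3
  Position 13 ')': depth becomes 2
  Position 14 '(': depth becomes 3
  Position 15 '(': depth becomes 4
  Position 16 ')': depth becomes 3
  Position 17 ')': depth becomes 2
  Position 18 ')': depth becomes 1
  Position 19 ')': depth becomes 0
Maximum depth reached: 4

4


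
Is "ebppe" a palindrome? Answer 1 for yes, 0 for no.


Input: ebppe
Reversed: eppbe
  Compare pos 0 ('e') with pos 4 ('e'): match
  Compare pos 1 ('b') with pos 3 ('p'): MISMATCH
Result: not a palindrome

0


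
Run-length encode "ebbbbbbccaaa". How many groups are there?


Input: ebbbbbbccaaa
Scanning for consecutive runs:
  Group 1: 'e' x 1 (positions 0-0)
  Group 2: 'b' x 6 (positions 1-6)
  Group 3: 'c' x 2 (positions 7-8)
  Group 4: 'a' x 3 (positions 9-11)
Total groups: 4

4


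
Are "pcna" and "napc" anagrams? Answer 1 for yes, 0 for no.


Strings: "pcna", "napc"
Sorted first:  acnp
Sorted second: acnp
Sorted forms match => anagrams

1


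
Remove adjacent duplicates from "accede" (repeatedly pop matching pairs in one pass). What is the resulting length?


Input: accede
Stack-based adjacent duplicate removal:
  Read 'a': push. Stack: a
  Read 'c': push. Stack: ac
  Read 'c': matches stack top 'c' => pop. Stack: a
  Read 'e': push. Stack: ae
  Read 'd': push. Stack: aed
  Read 'e': push. Stack: aede
Final stack: "aede" (length 4)

4


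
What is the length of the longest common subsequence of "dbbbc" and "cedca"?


LCS of "dbbbc" and "cedca"
DP table:
           c    e    d    c    a
      0    0    0    0    0    0
  d   0    0    0    1    1    1
  b   0    0    0    1    1    1
  b   0    0    0    1    1    1
  b   0    0    0    1    1    1
  c   0    1    1    1    2    2
LCS length = dp[5][5] = 2

2


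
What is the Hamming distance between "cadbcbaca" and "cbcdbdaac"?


Comparing "cadbcbaca" and "cbcdbdaac" position by position:
  Position 0: 'c' vs 'c' => same
  Position 1: 'a' vs 'b' => differ
  Position 2: 'd' vs 'c' => differ
  Position 3: 'b' vs 'd' => differ
  Position 4: 'c' vs 'b' => differ
  Position 5: 'b' vs 'd' => differ
  Position 6: 'a' vs 'a' => same
  Position 7: 'c' vs 'a' => differ
  Position 8: 'a' vs 'c' => differ
Total differences (Hamming distance): 7

7


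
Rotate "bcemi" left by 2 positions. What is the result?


Input: "bcemi", rotate left by 2
First 2 characters: "bc"
Remaining characters: "emi"
Concatenate remaining + first: "emi" + "bc" = "emibc"

emibc


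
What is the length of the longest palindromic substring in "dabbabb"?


Input: "dabbabb"
Checking substrings for palindromes:
  [2:7] "bbabb" (len 5) => palindrome
  [1:5] "abba" (len 4) => palindrome
  [3:6] "bab" (len 3) => palindrome
  [2:4] "bb" (len 2) => palindrome
  [5:7] "bb" (len 2) => palindrome
Longest palindromic substring: "bbabb" with length 5

5


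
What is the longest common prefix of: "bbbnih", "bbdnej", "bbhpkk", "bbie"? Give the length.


Words: bbbnih, bbdnej, bbhpkk, bbie
  Position 0: all 'b' => match
  Position 1: all 'b' => match
  Position 2: ('b', 'd', 'h', 'i') => mismatch, stop
LCP = "bb" (length 2)

2


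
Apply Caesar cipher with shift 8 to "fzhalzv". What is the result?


Caesar cipher: shift "fzhalzv" by 8
  'f' (pos 5) + 8 = pos 13 = 'n'
  'z' (pos 25) + 8 = pos 7 = 'h'
  'h' (pos 7) + 8 = pos 15 = 'p'
  'a' (pos 0) + 8 = pos 8 = 'i'
  'l' (pos 11) + 8 = pos 19 = 't'
  'z' (pos 25) + 8 = pos 7 = 'h'
  'v' (pos 21) + 8 = pos 3 = 'd'
Result: nhpithd

nhpithd


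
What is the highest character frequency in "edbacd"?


Input: edbacd
Character counts:
  'a': 1
  'b': 1
  'c': 1
  'd': 2
  'e': 1
Maximum frequency: 2

2


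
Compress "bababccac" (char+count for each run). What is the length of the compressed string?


Input: bababccac
Runs:
  'b' x 1 => "b1"
  'a' x 1 => "a1"
  'b' x 1 => "b1"
  'a' x 1 => "a1"
  'b' x 1 => "b1"
  'c' x 2 => "c2"
  'a' x 1 => "a1"
  'c' x 1 => "c1"
Compressed: "b1a1b1a1b1c2a1c1"
Compressed length: 16

16


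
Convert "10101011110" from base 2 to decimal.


Input: "10101011110" in base 2
Positional expansion:
  Digit '1' (value 1) x 2^10 = 1024
  Digit '0' (value 0) x 2^9 = 0
  Digit '1' (value 1) x 2^8 = 256
  Digit '0' (value 0) x 2^7 = 0
  Digit '1' (value 1) x 2^6 = 64
  Digit '0' (value 0) x 2^5 = 0
  Digit '1' (value 1) x 2^4 = 16
  Digit '1' (value 1) x 2^3 = 8
  Digit '1' (value 1) x 2^2 = 4
  Digit '1' (value 1) x 2^1 = 2
  Digit '0' (value 0) x 2^0 = 0
Sum = 1374

1374


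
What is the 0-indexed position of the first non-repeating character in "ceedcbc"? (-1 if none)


Input: ceedcbc
Character frequencies:
  'b': 1
  'c': 3
  'd': 1
  'e': 2
Scanning left to right for freq == 1:
  Position 0 ('c'): freq=3, skip
  Position 1 ('e'): freq=2, skip
  Position 2 ('e'): freq=2, skip
  Position 3 ('d'): unique! => answer = 3

3


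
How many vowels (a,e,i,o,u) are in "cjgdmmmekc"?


Input: cjgdmmmekc
Checking each character:
  'c' at position 0: consonant
  'j' at position 1: consonant
  'g' at position 2: consonant
  'd' at position 3: consonant
  'm' at position 4: consonant
  'm' at position 5: consonant
  'm' at position 6: consonant
  'e' at position 7: vowel (running total: 1)
  'k' at position 8: consonant
  'c' at position 9: consonant
Total vowels: 1

1


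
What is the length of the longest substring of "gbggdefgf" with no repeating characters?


Input: "gbggdefgf"
Sliding window (track last position of each char):
  Position 0 ('g'): window [0,0] length 1 -- new best
  Position 1 ('b'): window [0,1] length 2 -- new best
  Position 2 ('g'): repeat (last at 0), move window start to 1
  Position 2 ('g'): window [1,2] length 2
  Position 3 ('g'): repeat (last at 2), move window start to 3
  Position 3 ('g'): window [3,3] length 1
  Position 4 ('d'): window [3,4] length 2
  Position 5 ('e'): window [3,5] length 3 -- new best
  Position 6 ('f'): window [3,6] length 4 -- new best
  Position 7 ('g'): repeat (last at 3), move window start to 4
  Position 7 ('g'): window [4,7] length 4
  Position 8 ('f'): repeat (last at 6), move window start to 7
  Position 8 ('f'): window [7,8] length 2
Longest substring with no repeats: "gdef" with length 4

4


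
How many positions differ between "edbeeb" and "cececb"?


Comparing "edbeeb" and "cececb" position by position:
  Position 0: 'e' vs 'c' => DIFFER
  Position 1: 'd' vs 'e' => DIFFER
  Position 2: 'b' vs 'c' => DIFFER
  Position 3: 'e' vs 'e' => same
  Position 4: 'e' vs 'c' => DIFFER
  Position 5: 'b' vs 'b' => same
Positions that differ: 4

4


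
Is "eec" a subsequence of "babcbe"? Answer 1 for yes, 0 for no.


Check if "eec" is a subsequence of "babcbe"
Greedy scan:
  Position 0 ('b'): no match needed
  Position 1 ('a'): no match needed
  Position 2 ('b'): no match needed
  Position 3 ('c'): no match needed
  Position 4 ('b'): no match needed
  Position 5 ('e'): matches sub[0] = 'e'
Only matched 1/3 characters => not a subsequence

0


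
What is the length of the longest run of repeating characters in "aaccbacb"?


Input: "aaccbacb"
Scanning for longest run:
  Position 1 ('a'): continues run of 'a', length=2
  Position 2 ('c'): new char, reset run to 1
  Position 3 ('c'): continues run of 'c', length=2
  Position 4 ('b'): new char, reset run to 1
  Position 5 ('a'): new char, reset run to 1
  Position 6 ('c'): new char, reset run to 1
  Position 7 ('b'): new char, reset run to 1
Longest run: 'a' with length 2

2


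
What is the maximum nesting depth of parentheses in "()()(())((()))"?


Input: "()()(())((()))"
Tracking depth:
  Position 0 '(': depth becomes 1
  Position 1 ')': depth becomes 0
  Position 2 '(': depth becomes 1
  Position 3 ')': depth becomes 0
  Position 4 '(': depth becomes 1
  Position 5 '(': depth becomes 2
  Position 6 ')': depth becomes 1
  Position 7 ')': depth becomes 0
  Position 8 '(': depth becomes 1
  Position 9 '(': depth becomes 2
  Position 10 '(': depth becomes 3
  Position 11 ')': depth becomes 2
  Position 12 ')': depth becomes 1
  Position 13 ')': depth becomes 0
Maximum depth reached: 3

3


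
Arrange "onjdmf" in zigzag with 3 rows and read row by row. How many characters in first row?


Zigzag "onjdmf" into 3 rows:
Placing characters:
  'o' => row 0
  'n' => row 1
  'j' => row 2
  'd' => row 1
  'm' => row 0
  'f' => row 1
Rows:
  Row 0: "om"
  Row 1: "ndf"
  Row 2: "j"
First row length: 2

2


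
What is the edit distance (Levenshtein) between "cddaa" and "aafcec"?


Computing edit distance: "cddaa" -> "aafcec"
DP table:
           a    a    f    c    e    c
      0    1    2    3    4    5    6
  c   1    1    2    3    3    4    5
  d   2    2    2    3    4    4    5
  d   3    3    3    3    4    5    5
  a   4    3    3    4    4    5    6
  a   5    4    3    4    5    5    6
Edit distance = dp[5][6] = 6

6


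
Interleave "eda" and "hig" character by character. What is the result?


Interleaving "eda" and "hig":
  Position 0: 'e' from first, 'h' from second => "eh"
  Position 1: 'd' from first, 'i' from second => "di"
  Position 2: 'a' from first, 'g' from second => "ag"
Result: ehdiag

ehdiag


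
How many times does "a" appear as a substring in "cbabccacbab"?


Searching for "a" in "cbabccacbab"
Scanning each position:
  Position 0: "c" => no
  Position 1: "b" => no
  Position 2: "a" => MATCH
  Position 3: "b" => no
  Position 4: "c" => no
  Position 5: "c" => no
  Position 6: "a" => MATCH
  Position 7: "c" => no
  Position 8: "b" => no
  Position 9: "a" => MATCH
  Position 10: "b" => no
Total occurrences: 3

3


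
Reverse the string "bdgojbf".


Input: bdgojbf
Reading characters right to left:
  Position 6: 'f'
  Position 5: 'b'
  Position 4: 'j'
  Position 3: 'o'
  Position 2: 'g'
  Position 1: 'd'
  Position 0: 'b'
Reversed: fbjogdb

fbjogdb


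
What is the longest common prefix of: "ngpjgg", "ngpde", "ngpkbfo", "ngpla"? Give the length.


Words: ngpjgg, ngpde, ngpkbfo, ngpla
  Position 0: all 'n' => match
  Position 1: all 'g' => match
  Position 2: all 'p' => match
  Position 3: ('j', 'd', 'k', 'l') => mismatch, stop
LCP = "ngp" (length 3)

3


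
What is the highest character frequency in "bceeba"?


Input: bceeba
Character counts:
  'a': 1
  'b': 2
  'c': 1
  'e': 2
Maximum frequency: 2

2


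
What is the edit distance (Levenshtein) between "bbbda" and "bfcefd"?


Computing edit distance: "bbbda" -> "bfcefd"
DP table:
           b    f    c    e    f    d
      0    1    2    3    4    5    6
  b   1    0    1    2    3    4    5
  b   2    1    1    2    3    4    5
  b   3    2    2    2    3    4    5
  d   4    3    3    3    3    4    4
  a   5    4    4    4    4    4    5
Edit distance = dp[5][6] = 5

5


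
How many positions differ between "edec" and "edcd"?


Comparing "edec" and "edcd" position by position:
  Position 0: 'e' vs 'e' => same
  Position 1: 'd' vs 'd' => same
  Position 2: 'e' vs 'c' => DIFFER
  Position 3: 'c' vs 'd' => DIFFER
Positions that differ: 2

2


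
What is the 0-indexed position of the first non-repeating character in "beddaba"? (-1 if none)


Input: beddaba
Character frequencies:
  'a': 2
  'b': 2
  'd': 2
  'e': 1
Scanning left to right for freq == 1:
  Position 0 ('b'): freq=2, skip
  Position 1 ('e'): unique! => answer = 1

1


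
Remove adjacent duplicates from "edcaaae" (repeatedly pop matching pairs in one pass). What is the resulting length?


Input: edcaaae
Stack-based adjacent duplicate removal:
  Read 'e': push. Stack: e
  Read 'd': push. Stack: ed
  Read 'c': push. Stack: edc
  Read 'a': push. Stack: edca
  Read 'a': matches stack top 'a' => pop. Stack: edc
  Read 'a': push. Stack: edca
  Read 'e': push. Stack: edcae
Final stack: "edcae" (length 5)

5


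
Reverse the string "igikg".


Input: igikg
Reading characters right to left:
  Position 4: 'g'
  Position 3: 'k'
  Position 2: 'i'
  Position 1: 'g'
  Position 0: 'i'
Reversed: gkigi

gkigi


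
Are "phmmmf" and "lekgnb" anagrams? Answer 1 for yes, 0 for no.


Strings: "phmmmf", "lekgnb"
Sorted first:  fhmmmp
Sorted second: begkln
Differ at position 0: 'f' vs 'b' => not anagrams

0


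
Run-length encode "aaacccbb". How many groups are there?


Input: aaacccbb
Scanning for consecutive runs:
  Group 1: 'a' x 3 (positions 0-2)
  Group 2: 'c' x 3 (positions 3-5)
  Group 3: 'b' x 2 (positions 6-7)
Total groups: 3

3


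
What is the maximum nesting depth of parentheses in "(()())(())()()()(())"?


Input: "(()())(())()()()(())"
Tracking depth:
  Position 0 '(': depth becomes 1
  Position 1 '(': depth becomes 2
  Position 2 ')': depth becomes 1
  Position 3 '(': depth becomes 2
  Position 4 ')': depth becomes 1
  Position 5 ')': depth becomes 0
  Position 6 '(': depth becomes 1
  Position 7 '(': depth becomes 2
  Position 8 ')': depth becomes 1
  Position 9 ')': depth becomes 0
  Position 10 '(': depth becomes 1
  Position 11 ')': depth becomes 0
  Position 12 '(': depth becomes 1
  Position 13 ')': depth becomes 0
  Position 14 '(': depth becomes 1
  Position 15 ')': depth becomes 0
  Position 16 '(': depth becomes 1
  Position 17 '(': depth becomes 2
  Position 18 ')': depth becomes 1
  Position 19 ')': depth becomes 0
Maximum depth reached: 2

2


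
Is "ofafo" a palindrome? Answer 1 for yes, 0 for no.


Input: ofafo
Reversed: ofafo
  Compare pos 0 ('o') with pos 4 ('o'): match
  Compare pos 1 ('f') with pos 3 ('f'): match
Result: palindrome

1


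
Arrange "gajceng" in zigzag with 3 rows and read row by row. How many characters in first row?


Zigzag "gajceng" into 3 rows:
Placing characters:
  'g' => row 0
  'a' => row 1
  'j' => row 2
  'c' => row 1
  'e' => row 0
  'n' => row 1
  'g' => row 2
Rows:
  Row 0: "ge"
  Row 1: "acn"
  Row 2: "jg"
First row length: 2

2


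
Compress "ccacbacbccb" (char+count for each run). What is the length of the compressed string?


Input: ccacbacbccb
Runs:
  'c' x 2 => "c2"
  'a' x 1 => "a1"
  'c' x 1 => "c1"
  'b' x 1 => "b1"
  'a' x 1 => "a1"
  'c' x 1 => "c1"
  'b' x 1 => "b1"
  'c' x 2 => "c2"
  'b' x 1 => "b1"
Compressed: "c2a1c1b1a1c1b1c2b1"
Compressed length: 18

18


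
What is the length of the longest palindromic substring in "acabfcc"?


Input: "acabfcc"
Checking substrings for palindromes:
  [0:3] "aca" (len 3) => palindrome
  [5:7] "cc" (len 2) => palindrome
Longest palindromic substring: "aca" with length 3

3
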